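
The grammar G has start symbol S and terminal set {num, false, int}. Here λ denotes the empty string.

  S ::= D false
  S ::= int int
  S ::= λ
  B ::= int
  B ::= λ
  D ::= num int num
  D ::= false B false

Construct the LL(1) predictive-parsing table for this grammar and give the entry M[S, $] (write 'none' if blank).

S ::= λ

FIRST(B): from B::=int we get {int}; from B::=λ we get {λ}. So FIRST(B) = {λ, int}.
FIRST(D): from D::=num int num we get {num}; from D::=false B false we get {false}. So FIRST(D) = {false, num}.
FIRST(S): from S::=D false we get {false, num}; from S::=int int we get {int}; from S::=λ we get {λ}. So FIRST(S) = {λ, false, int, num}.
FOLLOW(S) includes $ since S is the start symbol.
FOLLOW(S): S appears on no right-hand side. Thus FOLLOW(S) = {$}.
For S ::= D false: FIRST(D false) = {false, num}, so it goes in M[S, t] for t ∈ {false, num}.
For S ::= int int: FIRST(int int) = {int}, so it goes in M[S, t] for t ∈ {int}.
For S ::= λ: FIRST(λ) = {λ}, so it goes in M[S, t] for t ∈ {}; since λ ∈ FIRST, also for every t ∈ FOLLOW(S) = {$}.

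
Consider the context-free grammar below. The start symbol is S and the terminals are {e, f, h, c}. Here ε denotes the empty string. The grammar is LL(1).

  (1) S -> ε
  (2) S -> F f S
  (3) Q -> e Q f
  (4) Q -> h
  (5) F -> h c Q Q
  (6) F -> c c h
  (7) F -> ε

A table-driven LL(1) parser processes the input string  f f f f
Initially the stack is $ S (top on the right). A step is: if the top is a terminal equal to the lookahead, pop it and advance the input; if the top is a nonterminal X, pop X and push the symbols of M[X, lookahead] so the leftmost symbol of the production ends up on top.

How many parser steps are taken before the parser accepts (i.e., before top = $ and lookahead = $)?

      Stack    Input      Action
   1  $ S      f f f f $  expand S -> F f S
   2  $ S f F  f f f f $  expand F -> ε
   3  $ S f    f f f f $  match f
   4  $ S      f f f $    expand S -> F f S
   5  $ S f F  f f f $    expand F -> ε
   6  $ S f    f f f $    match f
   7  $ S      f f $      expand S -> F f S
   8  $ S f F  f f $      expand F -> ε
   9  $ S f    f f $      match f
  10  $ S      f $        expand S -> F f S
  11  $ S f F  f $        expand F -> ε
  12  $ S f    f $        match f
  13  $ S      $          expand S -> ε
Accept reached after 13 steps.

13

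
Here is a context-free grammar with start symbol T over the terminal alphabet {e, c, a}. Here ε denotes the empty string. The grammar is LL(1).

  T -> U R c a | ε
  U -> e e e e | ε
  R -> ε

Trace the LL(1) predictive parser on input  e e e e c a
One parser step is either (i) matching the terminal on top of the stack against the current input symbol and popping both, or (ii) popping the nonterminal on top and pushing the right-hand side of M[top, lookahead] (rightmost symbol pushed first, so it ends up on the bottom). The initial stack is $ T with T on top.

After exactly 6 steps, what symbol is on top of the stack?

step 1: stack=$ T  input=e e e e c a $  — expand T -> U R c a
step 2: stack=$ a c R U  input=e e e e c a $  — expand U -> e e e e
step 3: stack=$ a c R e e e e  input=e e e e c a $  — match e
step 4: stack=$ a c R e e e  input=e e e c a $  — match e
step 5: stack=$ a c R e e  input=e e c a $  — match e
step 6: stack=$ a c R e  input=e c a $  — match e
Stack after step 6: $ a c R (top = R).

R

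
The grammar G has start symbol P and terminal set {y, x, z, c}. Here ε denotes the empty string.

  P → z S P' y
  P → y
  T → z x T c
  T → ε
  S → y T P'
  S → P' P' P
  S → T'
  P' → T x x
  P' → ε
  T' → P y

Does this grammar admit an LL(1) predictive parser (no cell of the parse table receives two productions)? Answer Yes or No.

No

FIRST(P) = {y, z}
FIRST(T) = {ε, z}
FIRST(S) = {x, y, z}
FIRST(P') = {ε, x, z}
FIRST(T') = {y, z}
FOLLOW(P) = {$, x, y, z}
FOLLOW(T) = {c, x, y, z}
FOLLOW(S) = {x, y, z}
FOLLOW(P') = {x, y, z}
FOLLOW(T') = {x, y, z}
Cell M[P', x] receives both P' → T x x and P' → ε — the grammar is not LL(1).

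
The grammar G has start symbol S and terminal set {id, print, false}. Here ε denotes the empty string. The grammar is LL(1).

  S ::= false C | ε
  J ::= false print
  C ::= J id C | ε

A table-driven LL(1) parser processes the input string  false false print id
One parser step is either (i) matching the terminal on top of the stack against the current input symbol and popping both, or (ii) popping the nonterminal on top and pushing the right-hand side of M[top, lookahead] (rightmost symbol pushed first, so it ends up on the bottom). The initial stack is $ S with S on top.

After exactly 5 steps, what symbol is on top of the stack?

step 1: stack=$ S  input=false false print id $  — expand S ::= false C
step 2: stack=$ C false  input=false false print id $  — match false
step 3: stack=$ C  input=false print id $  — expand C ::= J id C
step 4: stack=$ C id J  input=false print id $  — expand J ::= false print
step 5: stack=$ C id print false  input=false print id $  — match false
Stack after step 5: $ C id print (top = print).

print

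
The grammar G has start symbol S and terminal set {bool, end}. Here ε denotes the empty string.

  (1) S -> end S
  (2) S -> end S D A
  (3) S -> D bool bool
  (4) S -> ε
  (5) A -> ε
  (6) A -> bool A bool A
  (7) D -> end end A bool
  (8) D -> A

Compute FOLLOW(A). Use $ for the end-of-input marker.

FIRST(A) = {ε, bool}
FIRST(D) = {ε, bool, end}  (via A)
FIRST(S) = {ε, bool, end}  (via D bool bool)
FOLLOW(S) includes $ since S is the start symbol.
FOLLOW(S): in S->end S, the suffix after S is empty (adds nothing new); in S->end S D A, S is followed by D A with FIRST {ε, bool, end}; in S->end S D A, the suffix after S is nullable (adds nothing new). Thus FOLLOW(S) = {$, bool, end}.
FOLLOW(D): in S->end S D A, D is followed by A with FIRST {ε, bool}; in S->end S D A, the suffix after D is nullable, so FOLLOW(D) ⊇ FOLLOW(S) = {$, bool, end}; in S->D bool bool, D is followed by bool bool with FIRST {bool}. Thus FOLLOW(D) = {$, bool, end}.
FOLLOW(A): in S->end S D A, the suffix after A is empty, so FOLLOW(A) ⊇ FOLLOW(S) = {$, bool, end}; in A->bool A bool A (occurrence 1), A is followed by bool A with FIRST {bool}; in A->bool A bool A (occurrence 2), the suffix after A is empty (adds nothing new); in D->end end A bool, A is followed by bool with FIRST {bool}; in D->A, the suffix after A is empty, so FOLLOW(A) ⊇ FOLLOW(D) = {$, bool, end}. Thus FOLLOW(A) = {$, bool, end}.

{$, bool, end}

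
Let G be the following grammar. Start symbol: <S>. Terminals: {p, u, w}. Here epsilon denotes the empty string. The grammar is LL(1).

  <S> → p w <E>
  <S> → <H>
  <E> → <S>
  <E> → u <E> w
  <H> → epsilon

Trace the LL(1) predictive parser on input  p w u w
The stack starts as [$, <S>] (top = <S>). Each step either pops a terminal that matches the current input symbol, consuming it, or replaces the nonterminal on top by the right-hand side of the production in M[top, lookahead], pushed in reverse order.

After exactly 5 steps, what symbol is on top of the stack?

<E>

step 1: stack=$ <S>  input=p w u w $  — expand <S> → p w <E>
step 2: stack=$ <E> w p  input=p w u w $  — match p
step 3: stack=$ <E> w  input=w u w $  — match w
step 4: stack=$ <E>  input=u w $  — expand <E> → u <E> w
step 5: stack=$ w <E> u  input=u w $  — match u
Stack after step 5: $ w <E> (top = <E>).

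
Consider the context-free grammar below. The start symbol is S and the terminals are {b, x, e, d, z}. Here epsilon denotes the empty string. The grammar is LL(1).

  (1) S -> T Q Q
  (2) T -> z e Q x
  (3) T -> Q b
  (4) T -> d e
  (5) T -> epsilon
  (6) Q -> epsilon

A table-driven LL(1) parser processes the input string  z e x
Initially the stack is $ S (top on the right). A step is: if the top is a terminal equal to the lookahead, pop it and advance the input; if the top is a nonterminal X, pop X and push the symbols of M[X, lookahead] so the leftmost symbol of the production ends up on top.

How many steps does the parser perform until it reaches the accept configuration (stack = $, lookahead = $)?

8

step 1: stack=$ S  input=z e x $  — expand S -> T Q Q
step 2: stack=$ Q Q T  input=z e x $  — expand T -> z e Q x
step 3: stack=$ Q Q x Q e z  input=z e x $  — match z
step 4: stack=$ Q Q x Q e  input=e x $  — match e
step 5: stack=$ Q Q x Q  input=x $  — expand Q -> epsilon
step 6: stack=$ Q Q x  input=x $  — match x
step 7: stack=$ Q Q  input=$  — expand Q -> epsilon
step 8: stack=$ Q  input=$  — expand Q -> epsilon
Accept reached after 8 steps.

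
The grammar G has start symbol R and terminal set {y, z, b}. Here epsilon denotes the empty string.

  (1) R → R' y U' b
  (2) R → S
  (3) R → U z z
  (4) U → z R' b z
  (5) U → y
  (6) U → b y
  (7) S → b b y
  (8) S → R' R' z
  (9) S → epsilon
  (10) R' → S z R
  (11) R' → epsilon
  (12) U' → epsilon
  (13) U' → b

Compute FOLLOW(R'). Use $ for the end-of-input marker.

{b, y, z}

FIRST(U) = {b, y, z}
FIRST(U') = {epsilon, b}
FIRST(R) = {epsilon, b, y, z}  (via R' y U' b, S, U z z)
FIRST(S) = {epsilon, b, z}  (via R' R' z)
FIRST(R') = {epsilon, b, z}  (via S z R)
FOLLOW(R) includes $ since R is the start symbol.
FOLLOW(U): in R→U z z, U is followed by z z with FIRST {z}. Thus FOLLOW(U) = {z}.
FOLLOW(R'): in R→R' y U' b, R' is followed by y U' b with FIRST {y}; in U→z R' b z, R' is followed by b z with FIRST {b}; in S→R' R' z (occurrence 1), R' is followed by R' z with FIRST {b, z}; in S→R' R' z (occurrence 2), R' is followed by z with FIRST {z}. Thus FOLLOW(R') = {b, y, z}.
FOLLOW(R): in R'→S z R, the suffix after R is empty, so FOLLOW(R) ⊇ FOLLOW(R') = {b, y, z}. Thus FOLLOW(R) = {$, b, y, z}.
FOLLOW(S): in R→S, the suffix after S is empty, so FOLLOW(S) ⊇ FOLLOW(R) = {$, b, y, z}; in R'→S z R, S is followed by z R with FIRST {z}. Thus FOLLOW(S) = {$, b, y, z}.
FOLLOW(U'): in R→R' y U' b, U' is followed by b with FIRST {b}. Thus FOLLOW(U') = {b}.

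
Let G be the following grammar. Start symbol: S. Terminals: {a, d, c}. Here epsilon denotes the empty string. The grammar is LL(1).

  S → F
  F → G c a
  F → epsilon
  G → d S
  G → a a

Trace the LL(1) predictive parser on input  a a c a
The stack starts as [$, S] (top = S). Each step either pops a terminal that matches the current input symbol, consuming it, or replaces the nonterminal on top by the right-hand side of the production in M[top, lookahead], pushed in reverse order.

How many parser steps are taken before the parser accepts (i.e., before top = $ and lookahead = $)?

7

step 1: stack=$ S  input=a a c a $  — expand S → F
step 2: stack=$ F  input=a a c a $  — expand F → G c a
step 3: stack=$ a c G  input=a a c a $  — expand G → a a
step 4: stack=$ a c a a  input=a a c a $  — match a
step 5: stack=$ a c a  input=a c a $  — match a
step 6: stack=$ a c  input=c a $  — match c
step 7: stack=$ a  input=a $  — match a
Accept reached after 7 steps.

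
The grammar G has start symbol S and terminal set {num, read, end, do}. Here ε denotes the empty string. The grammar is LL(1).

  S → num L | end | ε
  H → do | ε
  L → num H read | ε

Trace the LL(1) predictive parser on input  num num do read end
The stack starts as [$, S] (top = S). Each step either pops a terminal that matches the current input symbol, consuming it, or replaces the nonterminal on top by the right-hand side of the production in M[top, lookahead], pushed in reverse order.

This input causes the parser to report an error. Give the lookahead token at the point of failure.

     Stack         Input                  Action
  1  $ S           num num do read end $  expand S → num L
  2  $ L num       num num do read end $  match num
  3  $ L           num do read end $      expand L → num H read
  4  $ read H num  num do read end $      match num
  5  $ read H      do read end $          expand H → do
  6  $ read do     do read end $          match do
  7  $ read        read end $             match read
  8  $             end $                  error: stack empty but input remains

end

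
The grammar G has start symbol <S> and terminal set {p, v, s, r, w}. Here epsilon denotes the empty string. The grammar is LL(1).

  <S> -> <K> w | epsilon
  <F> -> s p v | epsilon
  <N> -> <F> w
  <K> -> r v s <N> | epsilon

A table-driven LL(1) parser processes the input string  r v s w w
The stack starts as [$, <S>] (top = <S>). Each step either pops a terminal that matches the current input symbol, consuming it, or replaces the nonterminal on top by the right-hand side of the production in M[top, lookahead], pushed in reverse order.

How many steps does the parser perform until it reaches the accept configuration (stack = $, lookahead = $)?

step 1: stack=$ <S>  input=r v s w w $  — expand <S> -> <K> w
step 2: stack=$ w <K>  input=r v s w w $  — expand <K> -> r v s <N>
step 3: stack=$ w <N> s v r  input=r v s w w $  — match r
step 4: stack=$ w <N> s v  input=v s w w $  — match v
step 5: stack=$ w <N> s  input=s w w $  — match s
step 6: stack=$ w <N>  input=w w $  — expand <N> -> <F> w
step 7: stack=$ w w <F>  input=w w $  — expand <F> -> epsilon
step 8: stack=$ w w  input=w w $  — match w
step 9: stack=$ w  input=w $  — match w
Accept reached after 9 steps.

9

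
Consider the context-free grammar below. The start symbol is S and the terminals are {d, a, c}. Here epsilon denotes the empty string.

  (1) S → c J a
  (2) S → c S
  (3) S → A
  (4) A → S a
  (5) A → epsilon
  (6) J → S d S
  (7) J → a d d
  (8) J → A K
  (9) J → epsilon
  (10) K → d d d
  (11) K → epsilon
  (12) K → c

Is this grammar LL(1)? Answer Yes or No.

FIRST(S) = {epsilon, a, c}
FIRST(A) = {epsilon, a, c}
FIRST(J) = {epsilon, a, c, d}
FIRST(K) = {epsilon, c, d}
FOLLOW(S) = {$, a, d}
FOLLOW(A) = {$, a, c, d}
FOLLOW(J) = {a}
FOLLOW(K) = {a}
Cell M[A, a] receives both A → S a and A → epsilon — the grammar is not LL(1).

No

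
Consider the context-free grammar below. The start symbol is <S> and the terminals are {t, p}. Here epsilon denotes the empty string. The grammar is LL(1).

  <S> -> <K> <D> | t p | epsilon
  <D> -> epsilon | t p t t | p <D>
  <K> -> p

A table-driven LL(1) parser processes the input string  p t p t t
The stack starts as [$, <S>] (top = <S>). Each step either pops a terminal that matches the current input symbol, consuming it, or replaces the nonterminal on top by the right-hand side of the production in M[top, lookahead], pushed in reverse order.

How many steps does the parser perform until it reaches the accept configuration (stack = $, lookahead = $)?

8

     Stack      Input        Action
  1  $ <S>      p t p t t $  expand <S> -> <K> <D>
  2  $ <D> <K>  p t p t t $  expand <K> -> p
  3  $ <D> p    p t p t t $  match p
  4  $ <D>      t p t t $    expand <D> -> t p t t
  5  $ t t p t  t p t t $    match t
  6  $ t t p    p t t $      match p
  7  $ t t      t t $        match t
  8  $ t        t $          match t
Accept reached after 8 steps.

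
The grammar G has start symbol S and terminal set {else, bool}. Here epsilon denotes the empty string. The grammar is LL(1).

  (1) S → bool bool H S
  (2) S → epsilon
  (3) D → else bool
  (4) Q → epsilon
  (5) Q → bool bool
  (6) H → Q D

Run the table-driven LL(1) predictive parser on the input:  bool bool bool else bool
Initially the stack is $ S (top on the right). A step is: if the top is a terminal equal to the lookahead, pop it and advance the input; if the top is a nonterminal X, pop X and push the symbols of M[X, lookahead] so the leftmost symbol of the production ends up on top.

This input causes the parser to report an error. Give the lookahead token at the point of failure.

else

     Stack            Input                       Action
  1  $ S              bool bool bool else bool $  expand S → bool bool H S
  2  $ S H bool bool  bool bool bool else bool $  match bool
  3  $ S H bool       bool bool else bool $       match bool
  4  $ S H            bool else bool $            expand H → Q D
  5  $ S D Q          bool else bool $            expand Q → bool bool
  6  $ S D bool bool  bool else bool $            match bool
  7  $ S D bool       else bool $                 error: top is terminal bool but lookahead is else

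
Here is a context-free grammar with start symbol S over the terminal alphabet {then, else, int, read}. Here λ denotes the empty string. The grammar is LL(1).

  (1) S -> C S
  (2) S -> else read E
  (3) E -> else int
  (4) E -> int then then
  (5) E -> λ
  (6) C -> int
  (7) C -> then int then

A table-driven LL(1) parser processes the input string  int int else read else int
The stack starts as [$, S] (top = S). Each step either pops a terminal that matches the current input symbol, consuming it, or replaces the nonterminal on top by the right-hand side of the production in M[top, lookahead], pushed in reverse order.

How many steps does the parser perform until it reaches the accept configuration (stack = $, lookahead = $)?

step 1: stack=$ S  input=int int else read else int $  — expand S -> C S
step 2: stack=$ S C  input=int int else read else int $  — expand C -> int
step 3: stack=$ S int  input=int int else read else int $  — match int
step 4: stack=$ S  input=int else read else int $  — expand S -> C S
step 5: stack=$ S C  input=int else read else int $  — expand C -> int
step 6: stack=$ S int  input=int else read else int $  — match int
step 7: stack=$ S  input=else read else int $  — expand S -> else read E
step 8: stack=$ E read else  input=else read else int $  — match else
step 9: stack=$ E read  input=read else int $  — match read
step 10: stack=$ E  input=else int $  — expand E -> else int
step 11: stack=$ int else  input=else int $  — match else
step 12: stack=$ int  input=int $  — match int
Accept reached after 12 steps.

12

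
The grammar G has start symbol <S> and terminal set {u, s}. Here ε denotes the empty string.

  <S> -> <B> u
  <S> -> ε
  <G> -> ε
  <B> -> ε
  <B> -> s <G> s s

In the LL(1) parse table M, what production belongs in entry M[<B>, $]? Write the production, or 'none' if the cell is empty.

none

FIRST(<G>): from <G>->ε we get {ε}. So FIRST(<G>) = {ε}.
FIRST(<B>): from <B>->ε we get {ε}; from <B>->s <G> s s we get {s}. So FIRST(<B>) = {ε, s}.
FIRST(<S>): from <S>-><B> u we get {s, u}; from <S>->ε we get {ε}. So FIRST(<S>) = {ε, s, u}.
FOLLOW(<S>) includes $ since <S> is the start symbol.
FOLLOW(<B>): in <S>-><B> u, <B> is followed by u with FIRST {u}. Thus FOLLOW(<B>) = {u}.
For <B> -> ε: FIRST(ε) = {ε}, so it goes in M[<B>, t] for t ∈ {}; since ε ∈ FIRST, also for every t ∈ FOLLOW(<B>) = {u}.
For <B> -> s <G> s s: FIRST(s <G> s s) = {s}, so it goes in M[<B>, t] for t ∈ {s}.
None of these place a production in M[<B>, $].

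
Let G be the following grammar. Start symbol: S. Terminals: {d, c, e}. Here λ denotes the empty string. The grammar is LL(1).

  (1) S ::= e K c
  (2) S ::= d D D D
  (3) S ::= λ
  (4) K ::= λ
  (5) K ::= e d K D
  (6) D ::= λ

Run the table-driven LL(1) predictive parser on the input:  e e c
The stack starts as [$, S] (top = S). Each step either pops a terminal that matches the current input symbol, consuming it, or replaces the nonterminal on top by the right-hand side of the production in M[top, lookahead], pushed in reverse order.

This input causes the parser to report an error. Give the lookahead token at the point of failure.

step 1: stack=$ S  input=e e c $  — expand S ::= e K c
step 2: stack=$ c K e  input=e e c $  — match e
step 3: stack=$ c K  input=e c $  — expand K ::= e d K D
step 4: stack=$ c D K d e  input=e c $  — match e
step 5: stack=$ c D K d  input=c $  — error: top is terminal d but lookahead is c

c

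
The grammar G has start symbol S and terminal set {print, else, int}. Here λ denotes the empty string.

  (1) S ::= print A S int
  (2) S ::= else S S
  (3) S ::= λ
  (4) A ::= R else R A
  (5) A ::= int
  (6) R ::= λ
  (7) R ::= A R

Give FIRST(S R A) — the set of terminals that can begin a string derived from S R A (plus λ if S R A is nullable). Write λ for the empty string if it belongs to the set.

{else, int, print}

FIRST(S) = {λ, else, print}
FIRST(A) = {else, int}  (via R else R A)
FIRST(R) = {λ, else, int}  (via A R)
FIRST(S R A): take FIRST of each symbol in turn, carrying on past any symbol whose FIRST contains λ; result {else, int, print}.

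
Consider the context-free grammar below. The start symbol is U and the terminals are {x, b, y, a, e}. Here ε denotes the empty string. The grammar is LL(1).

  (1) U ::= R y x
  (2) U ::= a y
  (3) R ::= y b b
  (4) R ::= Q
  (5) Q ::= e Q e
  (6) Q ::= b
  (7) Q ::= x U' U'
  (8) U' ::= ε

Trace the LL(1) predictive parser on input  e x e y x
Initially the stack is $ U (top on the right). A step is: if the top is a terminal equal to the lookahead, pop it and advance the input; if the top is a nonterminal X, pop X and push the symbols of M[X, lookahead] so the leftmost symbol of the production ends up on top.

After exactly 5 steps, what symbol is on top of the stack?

x

step 1: stack=$ U  input=e x e y x $  — expand U ::= R y x
step 2: stack=$ x y R  input=e x e y x $  — expand R ::= Q
step 3: stack=$ x y Q  input=e x e y x $  — expand Q ::= e Q e
step 4: stack=$ x y e Q e  input=e x e y x $  — match e
step 5: stack=$ x y e Q  input=x e y x $  — expand Q ::= x U' U'
Stack after step 5: $ x y e U' U' x (top = x).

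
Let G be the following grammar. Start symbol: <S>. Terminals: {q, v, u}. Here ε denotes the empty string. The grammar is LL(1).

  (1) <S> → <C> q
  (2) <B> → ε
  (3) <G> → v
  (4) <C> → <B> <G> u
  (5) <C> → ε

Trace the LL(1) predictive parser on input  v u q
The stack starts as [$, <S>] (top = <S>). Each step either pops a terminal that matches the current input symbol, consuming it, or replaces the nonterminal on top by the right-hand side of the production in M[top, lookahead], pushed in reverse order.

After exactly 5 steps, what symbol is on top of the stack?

     Stack          Input    Action
  1  $ <S>          v u q $  expand <S> → <C> q
  2  $ q <C>        v u q $  expand <C> → <B> <G> u
  3  $ q u <G> <B>  v u q $  expand <B> → ε
  4  $ q u <G>      v u q $  expand <G> → v
  5  $ q u v        v u q $  match v
Stack after step 5: $ q u (top = u).

u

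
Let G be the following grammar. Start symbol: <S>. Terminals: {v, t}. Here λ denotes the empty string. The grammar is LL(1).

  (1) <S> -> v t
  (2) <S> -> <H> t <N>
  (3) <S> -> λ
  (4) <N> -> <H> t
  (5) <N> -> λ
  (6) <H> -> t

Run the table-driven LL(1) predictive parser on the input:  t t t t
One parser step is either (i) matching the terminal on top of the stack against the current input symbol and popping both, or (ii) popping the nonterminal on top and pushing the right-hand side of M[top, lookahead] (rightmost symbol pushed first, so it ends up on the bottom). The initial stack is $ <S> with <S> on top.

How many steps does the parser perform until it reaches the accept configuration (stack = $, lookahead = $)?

step 1: stack=$ <S>  input=t t t t $  — expand <S> -> <H> t <N>
step 2: stack=$ <N> t <H>  input=t t t t $  — expand <H> -> t
step 3: stack=$ <N> t t  input=t t t t $  — match t
step 4: stack=$ <N> t  input=t t t $  — match t
step 5: stack=$ <N>  input=t t $  — expand <N> -> <H> t
step 6: stack=$ t <H>  input=t t $  — expand <H> -> t
step 7: stack=$ t t  input=t t $  — match t
step 8: stack=$ t  input=t $  — match t
Accept reached after 8 steps.

8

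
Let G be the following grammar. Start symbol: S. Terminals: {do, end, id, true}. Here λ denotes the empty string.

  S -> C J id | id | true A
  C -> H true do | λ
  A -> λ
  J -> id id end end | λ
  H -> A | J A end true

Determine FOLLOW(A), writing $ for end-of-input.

{$, end, true}

FIRST(A): from A->λ we get {λ}. So FIRST(A) = {λ}.
FIRST(J): from J->id id end end we get {id}; from J->λ we get {λ}. So FIRST(J) = {λ, id}.
FIRST(H): from H->A we get {λ}; from H->J A end true we get {end, id}. So FIRST(H) = {λ, end, id}.
FIRST(C): from C->H true do we get {end, id, true}; from C->λ we get {λ}. So FIRST(C) = {λ, end, id, true}.
FIRST(S): from S->C J id we get {end, id, true}; from S->id we get {id}; from S->true A we get {true}. So FIRST(S) = {end, id, true}.
FOLLOW(S) includes $ since S is the start symbol.
FOLLOW(S): S appears on no right-hand side. Thus FOLLOW(S) = {$}.
FOLLOW(C): in S->C J id, C is followed by J id with FIRST {id}. Thus FOLLOW(C) = {id}.
FOLLOW(J): in S->C J id, J is followed by id with FIRST {id}; in H->J A end true, J is followed by A end true with FIRST {end}. Thus FOLLOW(J) = {end, id}.
FOLLOW(H): in C->H true do, H is followed by true do with FIRST {true}. Thus FOLLOW(H) = {true}.
FOLLOW(A): in S->true A, the suffix after A is empty, so FOLLOW(A) ⊇ FOLLOW(S) = {$}; in H->A, the suffix after A is empty, so FOLLOW(A) ⊇ FOLLOW(H) = {true}; in H->J A end true, A is followed by end true with FIRST {end}. Thus FOLLOW(A) = {$, end, true}.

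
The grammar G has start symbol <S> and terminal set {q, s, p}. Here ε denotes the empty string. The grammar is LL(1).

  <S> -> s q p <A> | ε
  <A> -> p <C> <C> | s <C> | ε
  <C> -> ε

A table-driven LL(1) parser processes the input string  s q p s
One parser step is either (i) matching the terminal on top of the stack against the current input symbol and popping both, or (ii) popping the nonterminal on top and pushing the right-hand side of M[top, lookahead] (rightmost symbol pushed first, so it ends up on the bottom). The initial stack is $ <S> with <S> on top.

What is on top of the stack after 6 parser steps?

<C>

     Stack        Input      Action
  1  $ <S>        s q p s $  expand <S> -> s q p <A>
  2  $ <A> p q s  s q p s $  match s
  3  $ <A> p q    q p s $    match q
  4  $ <A> p      p s $      match p
  5  $ <A>        s $        expand <A> -> s <C>
  6  $ <C> s      s $        match s
Stack after step 6: $ <C> (top = <C>).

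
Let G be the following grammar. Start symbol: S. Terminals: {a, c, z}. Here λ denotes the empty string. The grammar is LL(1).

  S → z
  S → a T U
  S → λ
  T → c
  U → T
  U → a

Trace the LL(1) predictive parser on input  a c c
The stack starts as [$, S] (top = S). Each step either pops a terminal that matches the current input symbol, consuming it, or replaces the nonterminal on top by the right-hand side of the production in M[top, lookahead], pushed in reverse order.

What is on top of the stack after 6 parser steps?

step 1: stack=$ S  input=a c c $  — expand S → a T U
step 2: stack=$ U T a  input=a c c $  — match a
step 3: stack=$ U T  input=c c $  — expand T → c
step 4: stack=$ U c  input=c c $  — match c
step 5: stack=$ U  input=c $  — expand U → T
step 6: stack=$ T  input=c $  — expand T → c
Stack after step 6: $ c (top = c).

c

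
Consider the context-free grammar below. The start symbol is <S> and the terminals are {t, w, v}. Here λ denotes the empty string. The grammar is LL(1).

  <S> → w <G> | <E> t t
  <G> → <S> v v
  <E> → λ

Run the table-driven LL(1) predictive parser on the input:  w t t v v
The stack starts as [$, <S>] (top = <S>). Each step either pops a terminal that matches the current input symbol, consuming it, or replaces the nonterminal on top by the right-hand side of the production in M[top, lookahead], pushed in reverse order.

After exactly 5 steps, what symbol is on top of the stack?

     Stack          Input        Action
  1  $ <S>          w t t v v $  expand <S> → w <G>
  2  $ <G> w        w t t v v $  match w
  3  $ <G>          t t v v $    expand <G> → <S> v v
  4  $ v v <S>      t t v v $    expand <S> → <E> t t
  5  $ v v t t <E>  t t v v $    expand <E> → λ
Stack after step 5: $ v v t t (top = t).

t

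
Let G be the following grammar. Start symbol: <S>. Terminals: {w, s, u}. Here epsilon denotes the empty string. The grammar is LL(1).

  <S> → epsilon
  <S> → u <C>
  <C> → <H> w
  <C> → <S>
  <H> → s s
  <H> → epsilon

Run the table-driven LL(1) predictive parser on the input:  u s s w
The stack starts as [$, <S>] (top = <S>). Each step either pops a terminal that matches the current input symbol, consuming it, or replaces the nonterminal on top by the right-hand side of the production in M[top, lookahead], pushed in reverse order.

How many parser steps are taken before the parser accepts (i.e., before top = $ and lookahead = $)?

7

     Stack    Input      Action
  1  $ <S>    u s s w $  expand <S> → u <C>
  2  $ <C> u  u s s w $  match u
  3  $ <C>    s s w $    expand <C> → <H> w
  4  $ w <H>  s s w $    expand <H> → s s
  5  $ w s s  s s w $    match s
  6  $ w s    s w $      match s
  7  $ w      w $        match w
Accept reached after 7 steps.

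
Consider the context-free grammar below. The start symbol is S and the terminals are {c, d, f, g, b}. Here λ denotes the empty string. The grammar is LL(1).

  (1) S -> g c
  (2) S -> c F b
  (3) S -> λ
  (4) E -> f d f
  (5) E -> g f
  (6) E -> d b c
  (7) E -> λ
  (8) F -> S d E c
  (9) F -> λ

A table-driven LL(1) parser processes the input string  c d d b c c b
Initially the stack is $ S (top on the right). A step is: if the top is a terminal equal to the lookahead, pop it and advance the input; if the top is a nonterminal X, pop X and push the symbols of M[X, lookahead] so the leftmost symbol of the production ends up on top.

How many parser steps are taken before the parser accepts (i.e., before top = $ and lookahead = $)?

      Stack        Input            Action
   1  $ S          c d d b c c b $  expand S -> c F b
   2  $ b F c      c d d b c c b $  match c
   3  $ b F        d d b c c b $    expand F -> S d E c
   4  $ b c E d S  d d b c c b $    expand S -> λ
   5  $ b c E d    d d b c c b $    match d
   6  $ b c E      d b c c b $      expand E -> d b c
   7  $ b c c b d  d b c c b $      match d
   8  $ b c c b    b c c b $        match b
   9  $ b c c      c c b $          match c
  10  $ b c        c b $            match c
  11  $ b          b $              match b
Accept reached after 11 steps.

11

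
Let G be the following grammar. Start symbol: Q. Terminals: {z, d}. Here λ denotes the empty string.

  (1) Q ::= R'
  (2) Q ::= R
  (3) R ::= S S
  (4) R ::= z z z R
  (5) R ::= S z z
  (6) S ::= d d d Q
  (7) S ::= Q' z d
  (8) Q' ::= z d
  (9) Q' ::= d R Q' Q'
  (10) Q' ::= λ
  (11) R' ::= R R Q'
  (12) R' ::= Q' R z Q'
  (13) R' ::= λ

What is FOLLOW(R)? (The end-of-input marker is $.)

{$, d, z}

FIRST(Q') = {λ, d, z}
FIRST(S) = {d, z}  (via Q' z d)
FIRST(R) = {d, z}  (via S S, S z z)
FIRST(R') = {λ, d, z}  (via R R Q', Q' R z Q')
FIRST(Q) = {λ, d, z}  (via R', R)
FOLLOW(Q) includes $ since Q is the start symbol.
FOLLOW(Q): in S::=d d d Q, the suffix after Q is empty, so FOLLOW(Q) ⊇ FOLLOW(S) = {$, d, z}. Thus FOLLOW(Q) = {$, d, z}.
FOLLOW(R'): in Q::=R', the suffix after R' is empty, so FOLLOW(R') ⊇ FOLLOW(Q) = {$, d, z}. Thus FOLLOW(R') = {$, d, z}.
FOLLOW(Q'): in S::=Q' z d, Q' is followed by z d with FIRST {z}; in Q'::=d R Q' Q' (occurrence 1), Q' is followed by Q' with FIRST {λ, d, z}; in Q'::=d R Q' Q' (occurrence 1), the suffix after Q' is nullable (adds nothing new); in Q'::=d R Q' Q' (occurrence 2), the suffix after Q' is empty (adds nothing new); in R'::=R R Q', the suffix after Q' is empty, so FOLLOW(Q') ⊇ FOLLOW(R') = {$, d, z}; in R'::=Q' R z Q' (occurrence 1), Q' is followed by R z Q' with FIRST {d, z}; in R'::=Q' R z Q' (occurrence 2), the suffix after Q' is empty, so FOLLOW(Q') ⊇ FOLLOW(R') = {$, d, z}. Thus FOLLOW(Q') = {$, d, z}.
FOLLOW(R): in Q::=R, the suffix after R is empty, so FOLLOW(R) ⊇ FOLLOW(Q) = {$, d, z}; in R::=z z z R, the suffix after R is empty (adds nothing new); in Q'::=d R Q' Q', R is followed by Q' Q' with FIRST {λ, d, z}; in Q'::=d R Q' Q', the suffix after R is nullable, so FOLLOW(R) ⊇ FOLLOW(Q') = {$, d, z}; in R'::=R R Q' (occurrence 1), R is followed by R Q' with FIRST {d, z}; in R'::=R R Q' (occurrence 2), R is followed by Q' with FIRST {λ, d, z}; in R'::=R R Q' (occurrence 2), the suffix after R is nullable, so FOLLOW(R) ⊇ FOLLOW(R') = {$, d, z}; in R'::=Q' R z Q', R is followed by z Q' with FIRST {z}. Thus FOLLOW(R) = {$, d, z}.
FOLLOW(S): in R::=S S (occurrence 1), S is followed by S with FIRST {d, z}; in R::=S S (occurrence 2), the suffix after S is empty, so FOLLOW(S) ⊇ FOLLOW(R) = {$, d, z}; in R::=S z z, S is followed by z z with FIRST {z}. Thus FOLLOW(S) = {$, d, z}.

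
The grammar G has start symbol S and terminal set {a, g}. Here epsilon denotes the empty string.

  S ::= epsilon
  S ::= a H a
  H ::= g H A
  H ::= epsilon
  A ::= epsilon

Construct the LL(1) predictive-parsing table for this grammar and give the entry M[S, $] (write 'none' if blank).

S ::= epsilon

FIRST(S): from S::=epsilon we get {epsilon}; from S::=a H a we get {a}. So FIRST(S) = {epsilon, a}.
FIRST(H): from H::=g H A we get {g}; from H::=epsilon we get {epsilon}. So FIRST(H) = {epsilon, g}.
FIRST(A): from A::=epsilon we get {epsilon}. So FIRST(A) = {epsilon}.
FOLLOW(S) includes $ since S is the start symbol.
FOLLOW(S): S appears on no right-hand side. Thus FOLLOW(S) = {$}.
For S ::= epsilon: FIRST(epsilon) = {epsilon}, so it goes in M[S, t] for t ∈ {}; since epsilon ∈ FIRST, also for every t ∈ FOLLOW(S) = {$}.
For S ::= a H a: FIRST(a H a) = {a}, so it goes in M[S, t] for t ∈ {a}.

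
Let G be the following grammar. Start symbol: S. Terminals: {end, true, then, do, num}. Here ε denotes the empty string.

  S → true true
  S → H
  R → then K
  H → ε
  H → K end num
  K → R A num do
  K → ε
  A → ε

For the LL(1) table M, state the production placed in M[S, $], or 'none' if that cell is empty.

FIRST(R): from R→then K we get {then}. So FIRST(R) = {then}.
FIRST(A): from A→ε we get {ε}. So FIRST(A) = {ε}.
FIRST(K): from K→R A num do we get {then}; from K→ε we get {ε}. So FIRST(K) = {ε, then}.
FIRST(H): from H→ε we get {ε}; from H→K end num we get {end, then}. So FIRST(H) = {ε, end, then}.
FIRST(S): from S→true true we get {true}; from S→H we get {ε, end, then}. So FIRST(S) = {ε, end, then, true}.
FOLLOW(S) includes $ since S is the start symbol.
FOLLOW(S): S appears on no right-hand side. Thus FOLLOW(S) = {$}.
For S → true true: FIRST(true true) = {true}, so it goes in M[S, t] for t ∈ {true}.
For S → H: FIRST(H) = {ε, end, then}, so it goes in M[S, t] for t ∈ {end, then}; since ε ∈ FIRST, also for every t ∈ FOLLOW(S) = {$}.

S → H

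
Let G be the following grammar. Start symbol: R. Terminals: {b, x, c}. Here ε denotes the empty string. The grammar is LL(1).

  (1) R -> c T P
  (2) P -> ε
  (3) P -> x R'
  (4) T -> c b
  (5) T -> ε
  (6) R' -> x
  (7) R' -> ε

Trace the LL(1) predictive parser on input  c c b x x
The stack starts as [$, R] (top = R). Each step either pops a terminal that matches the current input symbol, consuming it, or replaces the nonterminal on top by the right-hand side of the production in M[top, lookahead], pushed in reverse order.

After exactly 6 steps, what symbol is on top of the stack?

step 1: stack=$ R  input=c c b x x $  — expand R -> c T P
step 2: stack=$ P T c  input=c c b x x $  — match c
step 3: stack=$ P T  input=c b x x $  — expand T -> c b
step 4: stack=$ P b c  input=c b x x $  — match c
step 5: stack=$ P b  input=b x x $  — match b
step 6: stack=$ P  input=x x $  — expand P -> x R'
Stack after step 6: $ R' x (top = x).

x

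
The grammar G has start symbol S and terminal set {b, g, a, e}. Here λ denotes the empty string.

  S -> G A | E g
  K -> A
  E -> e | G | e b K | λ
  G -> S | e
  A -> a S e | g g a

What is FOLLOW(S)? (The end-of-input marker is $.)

{$, a, e, g}

FIRST(A) = {a, g}
FIRST(K) = {a, g}  (via A)
FIRST(S) = {e, g}  (via G A, E g)
FIRST(G) = {e, g}  (via S)
FIRST(E) = {λ, e, g}  (via G)
FOLLOW(S) includes $ since S is the start symbol.
FOLLOW(E): in S->E g, E is followed by g with FIRST {g}. Thus FOLLOW(E) = {g}.
FOLLOW(K): in E->e b K, the suffix after K is empty, so FOLLOW(K) ⊇ FOLLOW(E) = {g}. Thus FOLLOW(K) = {g}.
FOLLOW(G): in S->G A, G is followed by A with FIRST {a, g}; in E->G, the suffix after G is empty, so FOLLOW(G) ⊇ FOLLOW(E) = {g}. Thus FOLLOW(G) = {a, g}.
FOLLOW(S): in G->S, the suffix after S is empty, so FOLLOW(S) ⊇ FOLLOW(G) = {a, g}; in A->a S e, S is followed by e with FIRST {e}. Thus FOLLOW(S) = {$, a, e, g}.
FOLLOW(A): in S->G A, the suffix after A is empty, so FOLLOW(A) ⊇ FOLLOW(S) = {$, a, e, g}; in K->A, the suffix after A is empty, so FOLLOW(A) ⊇ FOLLOW(K) = {g}. Thus FOLLOW(A) = {$, a, e, g}.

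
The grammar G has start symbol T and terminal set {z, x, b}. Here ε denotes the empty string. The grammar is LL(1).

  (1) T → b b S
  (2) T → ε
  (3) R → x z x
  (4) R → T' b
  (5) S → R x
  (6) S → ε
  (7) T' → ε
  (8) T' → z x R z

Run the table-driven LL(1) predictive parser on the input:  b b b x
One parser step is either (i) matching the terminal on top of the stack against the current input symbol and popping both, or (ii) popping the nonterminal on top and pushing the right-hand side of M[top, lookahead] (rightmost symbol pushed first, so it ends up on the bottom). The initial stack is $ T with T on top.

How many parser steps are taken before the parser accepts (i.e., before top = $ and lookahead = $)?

     Stack     Input      Action
  1  $ T       b b b x $  expand T → b b S
  2  $ S b b   b b b x $  match b
  3  $ S b     b b x $    match b
  4  $ S       b x $      expand S → R x
  5  $ x R     b x $      expand R → T' b
  6  $ x b T'  b x $      expand T' → ε
  7  $ x b     b x $      match b
  8  $ x       x $        match x
Accept reached after 8 steps.

8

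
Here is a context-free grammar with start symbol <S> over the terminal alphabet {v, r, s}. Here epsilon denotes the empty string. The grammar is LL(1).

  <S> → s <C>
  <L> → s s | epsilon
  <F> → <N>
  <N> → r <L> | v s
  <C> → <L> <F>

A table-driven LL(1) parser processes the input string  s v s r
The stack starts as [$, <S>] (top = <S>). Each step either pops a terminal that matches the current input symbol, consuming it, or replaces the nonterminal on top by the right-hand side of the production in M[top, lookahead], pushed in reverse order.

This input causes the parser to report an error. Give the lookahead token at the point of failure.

r

     Stack      Input      Action
  1  $ <S>      s v s r $  expand <S> → s <C>
  2  $ <C> s    s v s r $  match s
  3  $ <C>      v s r $    expand <C> → <L> <F>
  4  $ <F> <L>  v s r $    expand <L> → epsilon
  5  $ <F>      v s r $    expand <F> → <N>
  6  $ <N>      v s r $    expand <N> → v s
  7  $ s v      v s r $    match v
  8  $ s        s r $      match s
  9  $          r $        error: stack empty but input remains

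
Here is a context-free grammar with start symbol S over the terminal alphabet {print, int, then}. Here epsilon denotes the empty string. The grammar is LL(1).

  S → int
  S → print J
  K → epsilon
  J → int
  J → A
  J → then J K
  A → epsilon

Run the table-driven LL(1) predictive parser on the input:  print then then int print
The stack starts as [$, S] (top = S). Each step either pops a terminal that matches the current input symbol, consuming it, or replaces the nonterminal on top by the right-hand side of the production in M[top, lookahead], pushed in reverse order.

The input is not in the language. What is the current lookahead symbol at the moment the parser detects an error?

step 1: stack=$ S  input=print then then int print $  — expand S → print J
step 2: stack=$ J print  input=print then then int print $  — match print
step 3: stack=$ J  input=then then int print $  — expand J → then J K
step 4: stack=$ K J then  input=then then int print $  — match then
step 5: stack=$ K J  input=then int print $  — expand J → then J K
step 6: stack=$ K K J then  input=then int print $  — match then
step 7: stack=$ K K J  input=int print $  — expand J → int
step 8: stack=$ K K int  input=int print $  — match int
step 9: stack=$ K K  input=print $  — error: M[K, print] is empty

print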